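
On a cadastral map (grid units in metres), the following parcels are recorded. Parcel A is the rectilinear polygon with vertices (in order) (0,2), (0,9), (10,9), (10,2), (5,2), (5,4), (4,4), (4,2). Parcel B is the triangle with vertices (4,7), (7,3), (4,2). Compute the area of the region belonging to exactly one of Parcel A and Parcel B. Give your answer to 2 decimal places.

64.17

|Parcel A| = 68, |Parcel B| = 7.5, |Parcel A∩Parcel B| = 5.6667.
|Parcel A △ Parcel B| = |Parcel A| + |Parcel B| − 2·|Parcel A∩Parcel B| = 68 + 7.5 − 11.3333 = 64.17.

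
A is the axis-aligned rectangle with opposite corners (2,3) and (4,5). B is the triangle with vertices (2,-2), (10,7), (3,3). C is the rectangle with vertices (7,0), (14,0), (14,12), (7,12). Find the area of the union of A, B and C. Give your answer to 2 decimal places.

100.72

By inclusion–exclusion:
Individual areas: |A| = 4, |B| = 15.5, |C| = 84.
|A∩B| = 0.2857.
|A∩C| = 0 (no overlap).
|B∩C| = 2.4911.
|A∩B∩C| = 0.
|A ∪ B ∪ C| = 103.5 − 2.7768 + 0 = 100.72.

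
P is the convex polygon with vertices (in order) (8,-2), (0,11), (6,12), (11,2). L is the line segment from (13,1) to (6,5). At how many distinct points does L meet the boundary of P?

The segment meets the boundary at (10.9,2.2).

1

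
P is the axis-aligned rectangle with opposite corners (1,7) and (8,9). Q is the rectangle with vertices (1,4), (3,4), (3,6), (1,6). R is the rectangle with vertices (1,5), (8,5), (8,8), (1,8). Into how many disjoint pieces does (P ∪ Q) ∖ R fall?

2

(P ∪ Q) ∖ R splits into 2 disjoint pieces (area 7, area 2).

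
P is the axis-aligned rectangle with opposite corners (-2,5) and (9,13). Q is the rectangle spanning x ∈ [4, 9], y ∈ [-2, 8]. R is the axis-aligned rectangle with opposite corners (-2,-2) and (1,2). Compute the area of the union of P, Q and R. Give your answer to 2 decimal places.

135.00

By inclusion–exclusion:
Individual areas: |P| = 88, |Q| = 50, |R| = 12.
|P∩Q|: x∈[4,9], y∈[5,8] → 5·3 = 15.
|P∩R| = 0 (no overlap).
|Q∩R| = 0 (no overlap).
|P∩Q∩R| = 0.
|P ∪ Q ∪ R| = 150 − 15 + 0 = 135.00.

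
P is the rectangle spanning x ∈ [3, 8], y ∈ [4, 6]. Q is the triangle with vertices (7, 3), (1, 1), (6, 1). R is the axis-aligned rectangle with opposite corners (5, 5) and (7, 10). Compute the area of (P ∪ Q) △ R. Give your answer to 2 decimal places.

|P ∪ Q| = 15.
|(P ∪ Q) ∩ R| = 2.
|(P ∪ Q) △ R| = 15 + 10 − 4 = 21.00.

21.00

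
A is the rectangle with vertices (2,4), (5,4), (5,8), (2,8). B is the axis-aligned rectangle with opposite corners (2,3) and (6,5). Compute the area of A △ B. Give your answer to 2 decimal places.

14.00

|A∩B|: x∈[2,5], y∈[4,5] → 3·1 = 3.
|A △ B| = |A| + |B| − 2·|A∩B| = 12 + 8 − 6 = 14.00.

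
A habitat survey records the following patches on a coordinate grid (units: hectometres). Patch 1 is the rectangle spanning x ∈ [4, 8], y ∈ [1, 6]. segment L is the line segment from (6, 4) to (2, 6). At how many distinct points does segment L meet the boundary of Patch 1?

1

The segment meets the boundary at (4,5).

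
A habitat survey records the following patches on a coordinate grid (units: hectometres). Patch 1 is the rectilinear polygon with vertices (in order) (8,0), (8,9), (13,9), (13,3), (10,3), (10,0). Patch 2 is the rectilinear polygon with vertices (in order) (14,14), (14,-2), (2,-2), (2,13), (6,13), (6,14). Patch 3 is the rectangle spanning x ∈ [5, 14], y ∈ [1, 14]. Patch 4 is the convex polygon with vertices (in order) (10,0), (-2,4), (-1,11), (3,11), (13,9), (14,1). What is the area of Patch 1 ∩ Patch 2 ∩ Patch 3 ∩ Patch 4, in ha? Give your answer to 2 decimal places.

The intersection is the polygon with vertices (13,3), (10,3), (10,1), (8,1), (8,9), (13,9).
By the shoelace formula its area is 34.00.

34.00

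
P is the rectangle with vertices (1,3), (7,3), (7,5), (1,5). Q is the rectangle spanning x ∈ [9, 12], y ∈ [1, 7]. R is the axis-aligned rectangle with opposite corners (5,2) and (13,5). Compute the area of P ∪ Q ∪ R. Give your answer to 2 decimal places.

41.00

By inclusion–exclusion:
Individual areas: |P| = 12, |Q| = 18, |R| = 24.
|P∩Q| = 0 (no overlap).
|P∩R|: x∈[5,7], y∈[3,5] → 2·2 = 4.
|Q∩R|: x∈[9,12], y∈[2,5] → 3·3 = 9.
|P∩Q∩R| = 0.
|P ∪ Q ∪ R| = 54 − 13 + 0 = 41.00.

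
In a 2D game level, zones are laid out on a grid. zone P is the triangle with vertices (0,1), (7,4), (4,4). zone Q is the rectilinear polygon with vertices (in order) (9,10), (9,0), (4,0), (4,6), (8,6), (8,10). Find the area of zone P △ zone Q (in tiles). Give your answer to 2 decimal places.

|zone P| = 4.5, |zone Q| = 34, |zone P∩zone Q| = 1.9286.
|zone P △ zone Q| = |zone P| + |zone Q| − 2·|zone P∩zone Q| = 4.5 + 34 − 3.8571 = 34.64.

34.64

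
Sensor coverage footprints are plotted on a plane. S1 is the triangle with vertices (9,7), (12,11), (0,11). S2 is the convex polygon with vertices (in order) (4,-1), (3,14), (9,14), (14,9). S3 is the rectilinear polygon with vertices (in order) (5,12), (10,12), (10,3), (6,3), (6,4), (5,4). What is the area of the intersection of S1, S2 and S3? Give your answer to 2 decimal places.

15.78

The intersection is the polygon with vertices (5,8.778), (5,11), (10,11), (10,8.333), (9,7).
By the shoelace formula its area is 15.78.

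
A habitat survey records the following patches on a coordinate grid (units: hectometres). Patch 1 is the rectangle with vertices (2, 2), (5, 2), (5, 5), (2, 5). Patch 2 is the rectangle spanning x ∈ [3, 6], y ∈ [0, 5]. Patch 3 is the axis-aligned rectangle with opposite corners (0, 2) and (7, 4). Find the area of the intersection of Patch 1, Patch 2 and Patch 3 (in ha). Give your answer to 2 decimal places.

The intersection is the polygon with vertices (3,2), (3,4), (5,4), (5,2).
By the shoelace formula its area is 4.00.

4.00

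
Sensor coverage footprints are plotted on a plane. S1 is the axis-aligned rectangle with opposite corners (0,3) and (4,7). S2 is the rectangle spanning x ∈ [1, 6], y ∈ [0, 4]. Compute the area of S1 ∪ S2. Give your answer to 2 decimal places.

33.00

By inclusion–exclusion:
Individual areas: |S1| = 16, |S2| = 20.
|S1∩S2|: x∈[1,4], y∈[3,4] → 3·1 = 3.
|S1 ∪ S2| = 36 − 3 = 33.00.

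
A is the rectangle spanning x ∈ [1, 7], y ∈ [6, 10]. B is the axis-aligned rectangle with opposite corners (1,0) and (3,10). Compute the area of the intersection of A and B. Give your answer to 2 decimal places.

|A∩B|: x∈[1,3], y∈[6,10] → 2·4 = 8.

8.00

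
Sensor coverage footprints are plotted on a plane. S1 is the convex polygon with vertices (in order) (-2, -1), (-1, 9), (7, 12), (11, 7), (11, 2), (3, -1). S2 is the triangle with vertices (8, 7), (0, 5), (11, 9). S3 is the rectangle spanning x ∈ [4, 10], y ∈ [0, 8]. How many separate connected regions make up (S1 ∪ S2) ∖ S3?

(S1 ∪ S2) ∖ S3 is a single connected region.

1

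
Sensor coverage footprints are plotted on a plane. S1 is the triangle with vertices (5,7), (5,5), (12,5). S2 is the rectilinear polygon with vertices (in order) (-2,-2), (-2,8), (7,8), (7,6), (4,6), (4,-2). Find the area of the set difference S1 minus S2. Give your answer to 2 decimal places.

5.57

|S1| = 7, |S1∩S2| = 1.4286.
|S1 ∖ S2| = |S1| − |S1∩S2| = 7 − 1.4286 = 5.57.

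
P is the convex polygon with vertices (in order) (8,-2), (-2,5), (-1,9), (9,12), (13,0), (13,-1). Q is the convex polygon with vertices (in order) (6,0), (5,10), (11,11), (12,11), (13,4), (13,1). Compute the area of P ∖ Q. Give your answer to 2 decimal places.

71.79

|P| = 128.5, |P∩Q| = 56.7117.
|P ∖ Q| = |P| − |P∩Q| = 128.5 − 56.7117 = 71.79.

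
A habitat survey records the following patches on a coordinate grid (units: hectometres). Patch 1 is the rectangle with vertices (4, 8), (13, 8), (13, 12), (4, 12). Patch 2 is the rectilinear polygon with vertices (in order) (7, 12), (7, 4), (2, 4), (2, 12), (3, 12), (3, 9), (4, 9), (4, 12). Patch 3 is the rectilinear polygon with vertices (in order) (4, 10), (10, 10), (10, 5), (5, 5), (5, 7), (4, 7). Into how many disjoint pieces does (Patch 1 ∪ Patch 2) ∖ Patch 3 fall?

(Patch 1 ∪ Patch 2) ∖ Patch 3 splits into 2 disjoint pieces (area 24, area 18).

2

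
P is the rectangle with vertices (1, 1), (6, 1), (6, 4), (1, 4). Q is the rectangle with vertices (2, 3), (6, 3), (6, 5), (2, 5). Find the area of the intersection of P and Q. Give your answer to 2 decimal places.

|P∩Q|: x∈[2,6], y∈[3,4] → 4·1 = 4.

4.00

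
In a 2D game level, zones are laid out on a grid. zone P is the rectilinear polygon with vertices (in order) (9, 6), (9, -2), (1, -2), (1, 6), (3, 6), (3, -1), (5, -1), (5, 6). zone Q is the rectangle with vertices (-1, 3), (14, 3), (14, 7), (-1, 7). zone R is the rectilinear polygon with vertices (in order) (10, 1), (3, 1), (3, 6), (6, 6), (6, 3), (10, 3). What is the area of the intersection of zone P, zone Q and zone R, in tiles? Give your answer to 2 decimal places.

3.00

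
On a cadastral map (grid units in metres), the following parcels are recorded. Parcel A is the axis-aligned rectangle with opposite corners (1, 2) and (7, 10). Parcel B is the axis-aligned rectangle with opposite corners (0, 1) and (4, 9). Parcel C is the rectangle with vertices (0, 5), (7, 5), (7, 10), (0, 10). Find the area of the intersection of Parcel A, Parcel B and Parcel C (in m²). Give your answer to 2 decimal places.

The intersection is the polygon with vertices (1,9), (4,9), (4,5), (1,5).
By the shoelace formula its area is 12.00.

12.00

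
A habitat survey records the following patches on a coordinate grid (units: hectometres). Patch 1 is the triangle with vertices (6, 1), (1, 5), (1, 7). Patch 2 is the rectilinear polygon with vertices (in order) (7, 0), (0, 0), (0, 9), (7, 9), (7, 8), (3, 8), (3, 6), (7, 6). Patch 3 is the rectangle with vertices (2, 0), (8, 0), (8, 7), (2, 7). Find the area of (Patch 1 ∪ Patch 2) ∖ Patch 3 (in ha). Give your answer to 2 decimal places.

24.00

|Patch 1 ∪ Patch 2| = 55.
|(Patch 1 ∪ Patch 2) ∩ Patch 3| = 31.
|(Patch 1 ∪ Patch 2) ∖ Patch 3| = 55 − 31 = 24.00.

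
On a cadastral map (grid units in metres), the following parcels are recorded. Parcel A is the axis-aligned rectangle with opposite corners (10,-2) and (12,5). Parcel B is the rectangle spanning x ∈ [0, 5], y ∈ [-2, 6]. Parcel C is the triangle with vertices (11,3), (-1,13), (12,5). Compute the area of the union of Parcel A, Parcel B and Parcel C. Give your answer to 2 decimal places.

By inclusion–exclusion:
Individual areas: |Parcel A| = 14, |Parcel B| = 40, |Parcel C| = 17.
|Parcel A∩Parcel B| = 0 (no overlap).
|Parcel A∩Parcel C| = 2.5833.
|Parcel B∩Parcel C| = 0.
|Parcel A∩Parcel B∩Parcel C| = 0.
|Parcel A ∪ Parcel B ∪ Parcel C| = 71 − 2.5833 + 0 = 68.42.

68.42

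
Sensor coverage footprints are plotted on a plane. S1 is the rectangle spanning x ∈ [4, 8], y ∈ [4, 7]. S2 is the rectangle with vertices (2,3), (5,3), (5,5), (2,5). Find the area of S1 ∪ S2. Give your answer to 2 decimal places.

17.00

By inclusion–exclusion:
Individual areas: |S1| = 12, |S2| = 6.
|S1∩S2|: x∈[4,5], y∈[4,5] → 1·1 = 1.
|S1 ∪ S2| = 18 − 1 = 17.00.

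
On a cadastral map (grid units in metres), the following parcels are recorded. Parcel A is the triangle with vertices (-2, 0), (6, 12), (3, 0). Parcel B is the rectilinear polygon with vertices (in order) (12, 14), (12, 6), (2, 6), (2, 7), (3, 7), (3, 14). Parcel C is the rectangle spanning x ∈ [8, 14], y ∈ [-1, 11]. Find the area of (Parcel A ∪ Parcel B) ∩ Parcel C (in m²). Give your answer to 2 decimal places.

The region (Parcel A ∪ Parcel B) ∩ Parcel C is the polygon with vertices (12,6), (8,6), (8,11), (12,11).
By the shoelace formula its area is 20.00.

20.00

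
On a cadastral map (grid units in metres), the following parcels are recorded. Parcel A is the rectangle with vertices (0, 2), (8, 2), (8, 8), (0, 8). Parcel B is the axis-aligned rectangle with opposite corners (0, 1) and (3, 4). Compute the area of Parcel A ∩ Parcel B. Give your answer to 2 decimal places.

|Parcel A∩Parcel B|: x∈[0,3], y∈[2,4] → 3·2 = 6.

6.00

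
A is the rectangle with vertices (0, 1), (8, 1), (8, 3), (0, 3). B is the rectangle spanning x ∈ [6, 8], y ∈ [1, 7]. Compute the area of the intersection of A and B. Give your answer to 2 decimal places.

4.00

|A∩B|: x∈[6,8], y∈[1,3] → 2·2 = 4.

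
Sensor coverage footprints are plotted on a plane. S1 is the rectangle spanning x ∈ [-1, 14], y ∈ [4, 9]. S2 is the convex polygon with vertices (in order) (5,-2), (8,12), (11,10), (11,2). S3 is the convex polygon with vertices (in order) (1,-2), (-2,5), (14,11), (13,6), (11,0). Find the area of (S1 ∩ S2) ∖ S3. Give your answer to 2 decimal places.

|S1 ∩ S2| = 20.8929.
|(S1 ∩ S2) ∩ S3| = 20.5432.
|(S1 ∩ S2) ∖ S3| = 20.8929 − 20.5432 = 0.35.

0.35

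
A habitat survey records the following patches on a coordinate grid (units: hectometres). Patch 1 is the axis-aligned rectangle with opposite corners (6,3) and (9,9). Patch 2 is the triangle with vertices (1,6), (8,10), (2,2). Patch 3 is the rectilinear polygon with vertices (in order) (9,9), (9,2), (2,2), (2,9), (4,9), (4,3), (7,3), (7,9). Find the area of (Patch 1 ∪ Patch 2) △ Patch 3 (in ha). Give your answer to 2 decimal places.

|Patch 1 ∪ Patch 2| = 32.9762.
|(Patch 1 ∪ Patch 2) ∩ Patch 3| = 19.619.
|(Patch 1 ∪ Patch 2) △ Patch 3| = 32.9762 + 31 − 39.2381 = 24.74.

24.74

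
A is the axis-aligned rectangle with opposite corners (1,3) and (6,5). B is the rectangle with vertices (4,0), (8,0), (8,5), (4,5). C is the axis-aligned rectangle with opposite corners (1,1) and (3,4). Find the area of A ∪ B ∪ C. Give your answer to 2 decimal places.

By inclusion–exclusion:
Individual areas: |A| = 10, |B| = 20, |C| = 6.
|A∩B|: x∈[4,6], y∈[3,5] → 2·2 = 4.
|A∩C|: x∈[1,3], y∈[3,4] → 2·1 = 2.
|B∩C| = 0 (no overlap).
|A∩B∩C| = 0.
|A ∪ B ∪ C| = 36 − 6 + 0 = 30.00.

30.00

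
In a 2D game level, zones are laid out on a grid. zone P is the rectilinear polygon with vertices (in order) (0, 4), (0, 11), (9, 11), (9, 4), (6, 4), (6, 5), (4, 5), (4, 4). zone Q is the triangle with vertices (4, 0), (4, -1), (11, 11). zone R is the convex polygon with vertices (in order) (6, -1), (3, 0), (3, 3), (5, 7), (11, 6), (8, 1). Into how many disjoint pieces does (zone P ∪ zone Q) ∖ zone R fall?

2

(zone P ∪ zone Q) ∖ zone R splits into 2 disjoint pieces (area 50.369, area 0.1085).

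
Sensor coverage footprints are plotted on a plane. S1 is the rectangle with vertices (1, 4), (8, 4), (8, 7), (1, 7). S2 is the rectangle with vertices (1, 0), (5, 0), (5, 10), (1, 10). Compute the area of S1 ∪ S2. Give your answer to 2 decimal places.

By inclusion–exclusion:
Individual areas: |S1| = 21, |S2| = 40.
|S1∩S2|: x∈[1,5], y∈[4,7] → 4·3 = 12.
|S1 ∪ S2| = 61 − 12 = 49.00.

49.00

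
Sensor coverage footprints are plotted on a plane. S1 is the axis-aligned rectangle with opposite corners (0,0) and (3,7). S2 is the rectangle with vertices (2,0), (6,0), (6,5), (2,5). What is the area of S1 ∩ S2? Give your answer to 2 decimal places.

5.00

|S1∩S2|: x∈[2,3], y∈[0,5] → 1·5 = 5.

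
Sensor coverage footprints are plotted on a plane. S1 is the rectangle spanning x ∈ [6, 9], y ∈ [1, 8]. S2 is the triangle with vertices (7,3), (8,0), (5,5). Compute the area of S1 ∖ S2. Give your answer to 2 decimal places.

19.47

|S1| = 21, |S1∩S2| = 1.5333.
|S1 ∖ S2| = |S1| − |S1∩S2| = 21 − 1.5333 = 19.47.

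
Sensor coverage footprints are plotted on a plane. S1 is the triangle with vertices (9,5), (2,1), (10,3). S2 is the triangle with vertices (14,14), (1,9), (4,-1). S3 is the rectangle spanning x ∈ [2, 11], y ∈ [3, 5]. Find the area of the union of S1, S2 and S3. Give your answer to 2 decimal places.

By inclusion–exclusion:
Individual areas: |S1| = 9, |S2| = 72.5, |S3| = 18.
|S1∩S2| = 3.2114.
|S1∩S3| = 4.5.
|S2∩S3| = 9.6667.
|S1∩S2∩S3| = 0.6282.
|S1 ∪ S2 ∪ S3| = 99.5 − 17.3781 + 0.6282 = 82.75.

82.75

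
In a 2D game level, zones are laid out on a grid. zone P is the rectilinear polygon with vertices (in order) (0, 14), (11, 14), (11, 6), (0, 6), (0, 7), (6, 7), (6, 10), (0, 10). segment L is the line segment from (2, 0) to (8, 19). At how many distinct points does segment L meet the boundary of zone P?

The segment meets the boundary at (6.421,14), (5.158,10), (4.211,7), (3.895,6).

4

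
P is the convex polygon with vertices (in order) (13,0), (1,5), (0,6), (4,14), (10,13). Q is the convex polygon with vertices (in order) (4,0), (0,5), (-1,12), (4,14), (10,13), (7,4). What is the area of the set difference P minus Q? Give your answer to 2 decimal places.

|P| = 105, |P∩Q| = 66.8571.
|P ∖ Q| = |P| − |P∩Q| = 105 − 66.8571 = 38.14.

38.14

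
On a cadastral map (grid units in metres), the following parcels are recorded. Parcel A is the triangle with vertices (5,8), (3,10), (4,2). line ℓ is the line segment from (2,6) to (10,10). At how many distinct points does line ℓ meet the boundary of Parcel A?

The segment meets the boundary at (4.909,7.455), (3.412,6.706).

2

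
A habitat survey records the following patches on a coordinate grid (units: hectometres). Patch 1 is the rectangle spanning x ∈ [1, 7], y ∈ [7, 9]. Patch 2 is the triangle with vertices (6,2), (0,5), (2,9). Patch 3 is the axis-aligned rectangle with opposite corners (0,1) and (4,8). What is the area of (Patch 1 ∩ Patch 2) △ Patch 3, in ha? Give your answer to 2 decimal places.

26.93

|Patch 1 ∩ Patch 2| = 2.1429.
|(Patch 1 ∩ Patch 2) ∩ Patch 3| = 1.6071.
|(Patch 1 ∩ Patch 2) △ Patch 3| = 2.1429 + 28 − 3.2143 = 26.93.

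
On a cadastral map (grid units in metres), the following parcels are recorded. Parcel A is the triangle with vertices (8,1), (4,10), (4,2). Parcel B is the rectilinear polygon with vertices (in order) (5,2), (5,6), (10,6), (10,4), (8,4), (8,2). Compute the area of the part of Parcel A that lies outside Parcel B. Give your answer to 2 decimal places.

|Parcel A| = 16, |Parcel A∩Parcel B| = 6.6667.
|Parcel A ∖ Parcel B| = |Parcel A| − |Parcel A∩Parcel B| = 16 − 6.6667 = 9.33.

9.33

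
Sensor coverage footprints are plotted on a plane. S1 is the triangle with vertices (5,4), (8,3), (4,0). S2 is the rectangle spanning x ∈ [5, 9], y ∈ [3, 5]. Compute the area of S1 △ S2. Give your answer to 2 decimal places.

|S1| = 6.5, |S2| = 8, |S1∩S2| = 1.5.
|S1 △ S2| = |S1| + |S2| − 2·|S1∩S2| = 6.5 + 8 − 3 = 11.50.

11.50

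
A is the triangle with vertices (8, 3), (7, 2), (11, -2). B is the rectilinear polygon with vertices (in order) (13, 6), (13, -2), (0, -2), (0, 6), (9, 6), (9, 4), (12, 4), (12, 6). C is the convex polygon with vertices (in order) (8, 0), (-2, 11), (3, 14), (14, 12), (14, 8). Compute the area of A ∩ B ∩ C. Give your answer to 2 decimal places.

2.29

The intersection is the polygon with vertices (8,3), (9,1.333), (8.429,0.571), (7,2).
By the shoelace formula its area is 2.29.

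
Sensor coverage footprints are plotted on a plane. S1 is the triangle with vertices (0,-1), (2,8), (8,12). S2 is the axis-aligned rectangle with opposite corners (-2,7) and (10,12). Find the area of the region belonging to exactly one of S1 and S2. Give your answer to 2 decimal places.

62.16

|S1| = 23, |S2| = 60, |S1∩S2| = 10.4188.
|S1 △ S2| = |S1| + |S2| − 2·|S1∩S2| = 23 + 60 − 20.8376 = 62.16.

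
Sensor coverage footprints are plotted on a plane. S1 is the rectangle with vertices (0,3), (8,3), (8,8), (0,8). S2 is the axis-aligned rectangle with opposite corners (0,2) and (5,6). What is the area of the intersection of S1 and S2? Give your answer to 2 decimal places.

15.00

|S1∩S2|: x∈[0,5], y∈[3,6] → 5·3 = 15.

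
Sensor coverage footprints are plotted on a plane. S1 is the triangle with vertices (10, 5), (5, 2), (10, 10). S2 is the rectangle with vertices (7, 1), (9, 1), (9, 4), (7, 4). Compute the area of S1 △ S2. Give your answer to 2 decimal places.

|S1| = 12.5, |S2| = 6, |S1∩S2| = 0.5333.
|S1 △ S2| = |S1| + |S2| − 2·|S1∩S2| = 12.5 + 6 − 1.0667 = 17.43.

17.43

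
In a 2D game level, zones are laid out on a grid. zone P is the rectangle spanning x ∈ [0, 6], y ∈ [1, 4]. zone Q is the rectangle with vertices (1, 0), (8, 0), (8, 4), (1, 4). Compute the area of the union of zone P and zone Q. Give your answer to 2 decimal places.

31.00

By inclusion–exclusion:
Individual areas: |zone P| = 18, |zone Q| = 28.
|zone P∩zone Q|: x∈[1,6], y∈[1,4] → 5·3 = 15.
|zone P ∪ zone Q| = 46 − 15 = 31.00.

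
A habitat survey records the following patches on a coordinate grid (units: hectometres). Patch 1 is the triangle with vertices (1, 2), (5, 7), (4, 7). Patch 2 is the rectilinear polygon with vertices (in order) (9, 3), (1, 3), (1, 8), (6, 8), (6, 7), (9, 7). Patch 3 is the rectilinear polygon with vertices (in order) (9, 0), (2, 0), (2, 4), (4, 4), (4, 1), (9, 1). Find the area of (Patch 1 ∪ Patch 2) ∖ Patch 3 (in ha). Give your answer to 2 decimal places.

|Patch 1 ∪ Patch 2| = 37.1.
|(Patch 1 ∪ Patch 2) ∩ Patch 3| = 2.
|(Patch 1 ∪ Patch 2) ∖ Patch 3| = 37.1 − 2 = 35.10.

35.10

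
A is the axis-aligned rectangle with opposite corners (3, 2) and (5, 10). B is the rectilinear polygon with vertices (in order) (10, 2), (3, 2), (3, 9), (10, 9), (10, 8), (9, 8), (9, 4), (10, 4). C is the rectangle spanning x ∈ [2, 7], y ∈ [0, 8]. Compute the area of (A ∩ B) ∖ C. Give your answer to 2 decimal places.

|A ∩ B| = 14.
|(A ∩ B) ∩ C| = 12.
|(A ∩ B) ∖ C| = 14 − 12 = 2.00.

2.00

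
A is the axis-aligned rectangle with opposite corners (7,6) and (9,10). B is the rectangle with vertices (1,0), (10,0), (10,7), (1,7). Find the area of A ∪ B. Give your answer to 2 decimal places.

69.00

By inclusion–exclusion:
Individual areas: |A| = 8, |B| = 63.
|A∩B|: x∈[7,9], y∈[6,7] → 2·1 = 2.
|A ∪ B| = 71 − 2 = 69.00.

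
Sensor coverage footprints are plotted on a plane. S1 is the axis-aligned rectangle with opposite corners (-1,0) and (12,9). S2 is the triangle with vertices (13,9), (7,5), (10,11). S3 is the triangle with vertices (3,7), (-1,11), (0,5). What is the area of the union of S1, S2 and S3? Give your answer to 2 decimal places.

By inclusion–exclusion:
Individual areas: |S1| = 117, |S2| = 12, |S3| = 10.
|S1∩S2| = 7.6667.
|S1∩S3| = 8.3333.
|S2∩S3| = 0.
|S1∩S2∩S3| = 0.
|S1 ∪ S2 ∪ S3| = 139 − 16 + 0 = 123.00.

123.00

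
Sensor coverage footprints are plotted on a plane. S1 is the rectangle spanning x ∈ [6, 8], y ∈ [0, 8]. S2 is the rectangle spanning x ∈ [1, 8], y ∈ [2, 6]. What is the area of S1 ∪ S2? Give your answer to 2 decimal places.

By inclusion–exclusion:
Individual areas: |S1| = 16, |S2| = 28.
|S1∩S2|: x∈[6,8], y∈[2,6] → 2·4 = 8.
|S1 ∪ S2| = 44 − 8 = 36.00.

36.00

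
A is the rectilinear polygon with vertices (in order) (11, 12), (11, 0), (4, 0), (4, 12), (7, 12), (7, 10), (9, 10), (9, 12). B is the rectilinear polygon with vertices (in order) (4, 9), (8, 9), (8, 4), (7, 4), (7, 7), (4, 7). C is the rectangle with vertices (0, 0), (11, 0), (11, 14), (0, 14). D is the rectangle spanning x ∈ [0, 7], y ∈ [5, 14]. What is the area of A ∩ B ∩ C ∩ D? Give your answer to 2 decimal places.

6.00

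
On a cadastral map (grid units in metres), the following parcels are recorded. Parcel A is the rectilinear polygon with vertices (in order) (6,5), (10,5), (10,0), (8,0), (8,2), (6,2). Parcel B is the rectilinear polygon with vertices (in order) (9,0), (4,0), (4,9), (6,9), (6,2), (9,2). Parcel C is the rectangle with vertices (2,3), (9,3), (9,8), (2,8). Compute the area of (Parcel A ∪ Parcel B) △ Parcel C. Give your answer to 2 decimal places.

41.00

|Parcel A ∪ Parcel B| = 38.
|(Parcel A ∪ Parcel B) ∩ Parcel C| = 16.
|(Parcel A ∪ Parcel B) △ Parcel C| = 38 + 35 − 32 = 41.00.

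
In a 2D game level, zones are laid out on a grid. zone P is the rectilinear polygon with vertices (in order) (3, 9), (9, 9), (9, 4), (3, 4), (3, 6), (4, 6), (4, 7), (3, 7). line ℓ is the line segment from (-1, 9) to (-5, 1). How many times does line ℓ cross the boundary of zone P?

0

The segment lies entirely outside zone P and never meets its boundary.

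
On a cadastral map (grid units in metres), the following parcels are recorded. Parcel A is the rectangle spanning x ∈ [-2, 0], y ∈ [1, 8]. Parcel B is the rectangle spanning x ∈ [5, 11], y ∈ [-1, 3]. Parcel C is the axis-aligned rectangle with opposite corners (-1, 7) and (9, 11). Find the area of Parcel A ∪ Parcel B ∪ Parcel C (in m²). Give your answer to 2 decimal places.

77.00

By inclusion–exclusion:
Individual areas: |Parcel A| = 14, |Parcel B| = 24, |Parcel C| = 40.
|Parcel A∩Parcel B| = 0 (no overlap).
|Parcel A∩Parcel C|: x∈[-1,0], y∈[7,8] → 1·1 = 1.
|Parcel B∩Parcel C| = 0 (no overlap).
|Parcel A∩Parcel B∩Parcel C| = 0.
|Parcel A ∪ Parcel B ∪ Parcel C| = 78 − 1 + 0 = 77.00.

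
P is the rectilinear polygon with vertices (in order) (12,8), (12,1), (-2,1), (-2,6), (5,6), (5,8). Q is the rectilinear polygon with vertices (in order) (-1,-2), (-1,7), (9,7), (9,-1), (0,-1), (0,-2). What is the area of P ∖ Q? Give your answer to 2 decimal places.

|P| = 84, |P∩Q| = 54.
|P ∖ Q| = |P| − |P∩Q| = 84 − 54 = 30.00.

30.00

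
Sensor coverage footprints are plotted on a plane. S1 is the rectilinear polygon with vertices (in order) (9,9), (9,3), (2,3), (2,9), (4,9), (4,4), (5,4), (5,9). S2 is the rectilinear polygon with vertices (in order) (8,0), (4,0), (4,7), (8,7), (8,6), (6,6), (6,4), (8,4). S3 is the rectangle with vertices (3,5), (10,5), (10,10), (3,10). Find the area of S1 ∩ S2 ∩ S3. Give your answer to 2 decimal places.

4.00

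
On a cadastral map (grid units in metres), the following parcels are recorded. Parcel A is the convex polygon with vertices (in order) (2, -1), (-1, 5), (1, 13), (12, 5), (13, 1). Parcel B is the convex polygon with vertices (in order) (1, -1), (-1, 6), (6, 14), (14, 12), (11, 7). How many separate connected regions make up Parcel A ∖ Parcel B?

3

Parcel A ∖ Parcel B splits into 3 disjoint pieces (area 38.5476, area 0.2667, area 9.8313).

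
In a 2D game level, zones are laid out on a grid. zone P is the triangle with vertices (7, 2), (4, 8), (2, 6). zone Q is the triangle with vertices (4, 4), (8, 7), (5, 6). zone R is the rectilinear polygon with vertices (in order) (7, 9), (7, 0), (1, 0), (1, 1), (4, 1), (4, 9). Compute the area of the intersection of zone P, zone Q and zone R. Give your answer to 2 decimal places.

0.89

The intersection is the polygon with vertices (4.258,4.194), (4.143,4.286), (5,6), (5.455,5.091).
By the shoelace formula its area is 0.89.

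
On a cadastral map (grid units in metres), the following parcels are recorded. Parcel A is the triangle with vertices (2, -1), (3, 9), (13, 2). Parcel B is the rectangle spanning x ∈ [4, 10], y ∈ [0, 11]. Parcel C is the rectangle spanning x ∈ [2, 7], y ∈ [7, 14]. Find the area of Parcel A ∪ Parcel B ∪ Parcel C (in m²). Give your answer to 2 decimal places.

By inclusion–exclusion:
Individual areas: |Parcel A| = 53.5, |Parcel B| = 66, |Parcel C| = 35.
|Parcel A∩Parcel B| = 34.6394.
|Parcel A∩Parcel C| = 3.0571.
|Parcel B∩Parcel C|: x∈[4,7], y∈[7,11] → 3·4 = 12.
|Parcel A∩Parcel B∩Parcel C| = 1.2071.
|Parcel A ∪ Parcel B ∪ Parcel C| = 154.5 − 49.6965 + 1.2071 = 106.01.

106.01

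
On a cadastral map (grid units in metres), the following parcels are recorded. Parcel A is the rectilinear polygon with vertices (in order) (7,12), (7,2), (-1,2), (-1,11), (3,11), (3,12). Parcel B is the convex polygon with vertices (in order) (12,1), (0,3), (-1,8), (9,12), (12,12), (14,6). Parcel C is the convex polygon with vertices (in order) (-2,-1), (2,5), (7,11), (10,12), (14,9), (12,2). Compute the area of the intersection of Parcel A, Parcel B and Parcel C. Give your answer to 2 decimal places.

The intersection is the polygon with vertices (6,2), (0.6,2.9), (2,5), (7,11), (7,2).
By the shoelace formula its area is 30.30.

30.30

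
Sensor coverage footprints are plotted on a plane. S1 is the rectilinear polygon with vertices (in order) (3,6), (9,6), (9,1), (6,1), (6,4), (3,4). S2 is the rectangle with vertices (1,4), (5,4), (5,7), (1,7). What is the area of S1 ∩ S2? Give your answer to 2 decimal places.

4.00

The intersection is the polygon with vertices (5,6), (5,4), (3,4), (3,6).
By the shoelace formula its area is 4.00.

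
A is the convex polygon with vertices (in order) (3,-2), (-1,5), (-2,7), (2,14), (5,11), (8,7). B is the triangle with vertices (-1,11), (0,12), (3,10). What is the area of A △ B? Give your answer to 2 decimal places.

81.65

|A| = 82, |B| = 2.5, |A∩B| = 1.4251.
|A △ B| = |A| + |B| − 2·|A∩B| = 82 + 2.5 − 2.8502 = 81.65.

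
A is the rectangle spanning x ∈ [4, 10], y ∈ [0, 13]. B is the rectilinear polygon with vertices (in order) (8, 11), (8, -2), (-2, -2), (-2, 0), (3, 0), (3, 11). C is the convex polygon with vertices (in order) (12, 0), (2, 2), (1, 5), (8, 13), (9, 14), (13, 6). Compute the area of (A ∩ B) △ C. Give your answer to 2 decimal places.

|A ∩ B| = 44.
|(A ∩ B) ∩ C| = 36.3071.
|(A ∩ B) △ C| = 44 + 100 − 72.6143 = 71.39.

71.39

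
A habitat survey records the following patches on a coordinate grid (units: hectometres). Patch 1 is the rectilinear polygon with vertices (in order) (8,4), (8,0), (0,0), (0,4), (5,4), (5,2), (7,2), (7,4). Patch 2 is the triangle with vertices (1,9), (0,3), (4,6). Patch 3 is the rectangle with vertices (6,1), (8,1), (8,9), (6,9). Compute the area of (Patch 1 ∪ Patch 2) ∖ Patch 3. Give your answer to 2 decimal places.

33.92

|Patch 1 ∪ Patch 2| = 37.9167.
|(Patch 1 ∪ Patch 2) ∩ Patch 3| = 4.
|(Patch 1 ∪ Patch 2) ∖ Patch 3| = 37.9167 − 4 = 33.92.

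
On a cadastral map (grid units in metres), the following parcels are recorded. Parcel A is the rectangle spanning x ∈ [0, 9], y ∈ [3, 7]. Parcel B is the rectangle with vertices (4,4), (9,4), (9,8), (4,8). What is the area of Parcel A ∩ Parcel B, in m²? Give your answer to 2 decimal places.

|Parcel A∩Parcel B|: x∈[4,9], y∈[4,7] → 5·3 = 15.

15.00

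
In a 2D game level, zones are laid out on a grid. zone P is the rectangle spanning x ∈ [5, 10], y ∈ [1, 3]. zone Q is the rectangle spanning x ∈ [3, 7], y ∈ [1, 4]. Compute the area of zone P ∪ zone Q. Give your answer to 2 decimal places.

18.00

By inclusion–exclusion:
Individual areas: |zone P| = 10, |zone Q| = 12.
|zone P∩zone Q|: x∈[5,7], y∈[1,3] → 2·2 = 4.
|zone P ∪ zone Q| = 22 − 4 = 18.00.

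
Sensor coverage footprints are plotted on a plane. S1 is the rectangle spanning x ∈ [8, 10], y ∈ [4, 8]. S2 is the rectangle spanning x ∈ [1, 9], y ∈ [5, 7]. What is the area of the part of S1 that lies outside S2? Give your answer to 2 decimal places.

6.00

|S1∩S2|: x∈[8,9], y∈[5,7] → 1·2 = 2.
|S1| = 8.
|S1 ∖ S2| = |S1| − |S1∩S2| = 8 − 2 = 6.00.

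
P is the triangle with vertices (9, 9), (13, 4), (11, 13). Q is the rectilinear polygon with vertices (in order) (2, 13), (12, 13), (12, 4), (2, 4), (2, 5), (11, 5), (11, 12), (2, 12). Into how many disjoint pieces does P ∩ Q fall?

P ∩ Q is a single connected region.

1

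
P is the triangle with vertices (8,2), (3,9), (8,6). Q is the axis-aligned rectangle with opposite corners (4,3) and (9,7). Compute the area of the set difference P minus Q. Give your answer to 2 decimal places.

|P| = 10, |P∩Q| = 7.7381.
|P ∖ Q| = |P| − |P∩Q| = 10 − 7.7381 = 2.26.

2.26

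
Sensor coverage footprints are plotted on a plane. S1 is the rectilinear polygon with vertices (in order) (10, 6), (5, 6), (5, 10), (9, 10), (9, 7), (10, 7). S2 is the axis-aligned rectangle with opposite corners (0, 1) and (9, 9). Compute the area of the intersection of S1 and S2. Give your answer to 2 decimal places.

12.00

The intersection is the polygon with vertices (5,6), (5,9), (9,9), (9,7), (9,6).
By the shoelace formula its area is 12.00.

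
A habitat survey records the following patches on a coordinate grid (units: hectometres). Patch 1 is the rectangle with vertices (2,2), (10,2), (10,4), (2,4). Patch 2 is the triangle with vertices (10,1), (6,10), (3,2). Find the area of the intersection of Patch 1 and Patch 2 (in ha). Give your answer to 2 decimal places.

11.47

The intersection is the polygon with vertices (8.667,4), (9.556,2), (3,2), (3.75,4).
By the shoelace formula its area is 11.47.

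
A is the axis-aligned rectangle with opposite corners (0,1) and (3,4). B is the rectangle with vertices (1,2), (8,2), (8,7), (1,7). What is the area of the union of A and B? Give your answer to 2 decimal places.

40.00

By inclusion–exclusion:
Individual areas: |A| = 9, |B| = 35.
|A∩B|: x∈[1,3], y∈[2,4] → 2·2 = 4.
|A ∪ B| = 44 − 4 = 40.00.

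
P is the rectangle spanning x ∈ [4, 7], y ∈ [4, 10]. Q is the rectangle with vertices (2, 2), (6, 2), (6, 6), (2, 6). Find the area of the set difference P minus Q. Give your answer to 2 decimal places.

|P∩Q|: x∈[4,6], y∈[4,6] → 2·2 = 4.
|P| = 18.
|P ∖ Q| = |P| − |P∩Q| = 18 − 4 = 14.00.

14.00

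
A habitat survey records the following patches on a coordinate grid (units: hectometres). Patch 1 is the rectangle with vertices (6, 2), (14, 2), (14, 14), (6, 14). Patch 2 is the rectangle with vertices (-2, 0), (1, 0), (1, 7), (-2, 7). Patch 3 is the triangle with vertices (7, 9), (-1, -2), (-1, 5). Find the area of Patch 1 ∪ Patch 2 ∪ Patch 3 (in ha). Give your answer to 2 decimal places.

133.77

By inclusion–exclusion:
Individual areas: |Patch 1| = 96, |Patch 2| = 21, |Patch 3| = 28.
|Patch 1∩Patch 2| = 0 (no overlap).
|Patch 1∩Patch 3| = 0.4375.
|Patch 2∩Patch 3| = 10.7955.
|Patch 1∩Patch 2∩Patch 3| = 0.
|Patch 1 ∪ Patch 2 ∪ Patch 3| = 145 − 11.233 + 0 = 133.77.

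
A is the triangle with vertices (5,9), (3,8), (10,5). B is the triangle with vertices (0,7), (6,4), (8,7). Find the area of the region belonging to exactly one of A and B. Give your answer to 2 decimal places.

|A| = 6.5, |B| = 12, |A∩B| = 1.12.
|A △ B| = |A| + |B| − 2·|A∩B| = 6.5 + 12 − 2.2399 = 16.26.

16.26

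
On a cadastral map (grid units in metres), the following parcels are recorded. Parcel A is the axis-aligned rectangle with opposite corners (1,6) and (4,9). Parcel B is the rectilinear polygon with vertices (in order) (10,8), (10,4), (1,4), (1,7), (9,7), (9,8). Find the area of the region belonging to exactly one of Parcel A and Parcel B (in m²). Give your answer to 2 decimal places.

|Parcel A| = 9, |Parcel B| = 28, |Parcel A∩Parcel B| = 3.
|Parcel A △ Parcel B| = |Parcel A| + |Parcel B| − 2·|Parcel A∩Parcel B| = 9 + 28 − 6 = 31.00.

31.00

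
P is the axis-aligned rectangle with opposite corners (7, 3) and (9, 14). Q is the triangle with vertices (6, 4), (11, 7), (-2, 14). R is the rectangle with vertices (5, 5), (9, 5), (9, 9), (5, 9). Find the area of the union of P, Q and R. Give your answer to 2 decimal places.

52.19

By inclusion–exclusion:
Individual areas: |P| = 22, |Q| = 37, |R| = 16.
|P∩Q| = 6.8308.
|P∩R|: x∈[7,9], y∈[5,9] → 2·4 = 8.
|Q∩R| = 14.6505.
|P∩Q∩R| = 6.6755.
|P ∪ Q ∪ R| = 75 − 29.4812 + 6.6755 = 52.19.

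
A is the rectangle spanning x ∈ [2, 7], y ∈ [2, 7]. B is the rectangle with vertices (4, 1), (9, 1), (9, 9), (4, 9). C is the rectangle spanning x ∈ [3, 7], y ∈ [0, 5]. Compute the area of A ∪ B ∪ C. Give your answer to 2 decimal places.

55.00

By inclusion–exclusion:
Individual areas: |A| = 25, |B| = 40, |C| = 20.
|A∩B|: x∈[4,7], y∈[2,7] → 3·5 = 15.
|A∩C|: x∈[3,7], y∈[2,5] → 4·3 = 12.
|B∩C|: x∈[4,7], y∈[1,5] → 3·4 = 12.
|A∩B∩C| = 9.
|A ∪ B ∪ C| = 85 − 39 + 9 = 55.00.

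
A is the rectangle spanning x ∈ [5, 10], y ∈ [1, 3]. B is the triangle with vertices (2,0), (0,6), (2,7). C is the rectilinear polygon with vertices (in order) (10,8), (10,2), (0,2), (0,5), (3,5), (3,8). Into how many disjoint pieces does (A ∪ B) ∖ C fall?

(A ∪ B) ∖ C splits into 3 disjoint pieces (area 5, area 0.6667, area 2.8333).

3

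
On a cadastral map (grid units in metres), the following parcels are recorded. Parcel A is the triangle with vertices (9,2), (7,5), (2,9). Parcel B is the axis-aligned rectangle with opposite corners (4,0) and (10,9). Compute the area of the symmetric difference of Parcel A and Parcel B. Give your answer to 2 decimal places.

|Parcel A| = 3.5, |Parcel B| = 54, |Parcel A∩Parcel B| = 3.1.
|Parcel A △ Parcel B| = |Parcel A| + |Parcel B| − 2·|Parcel A∩Parcel B| = 3.5 + 54 − 6.2 = 51.30.

51.30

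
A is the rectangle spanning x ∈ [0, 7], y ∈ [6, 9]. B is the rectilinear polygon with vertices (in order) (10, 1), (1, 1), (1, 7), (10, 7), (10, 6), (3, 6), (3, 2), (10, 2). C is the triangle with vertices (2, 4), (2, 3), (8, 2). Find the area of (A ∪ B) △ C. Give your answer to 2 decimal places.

|A ∪ B| = 41.
|(A ∪ B) ∩ C| = 0.9167.
|(A ∪ B) △ C| = 41 + 3 − 1.8333 = 42.17.

42.17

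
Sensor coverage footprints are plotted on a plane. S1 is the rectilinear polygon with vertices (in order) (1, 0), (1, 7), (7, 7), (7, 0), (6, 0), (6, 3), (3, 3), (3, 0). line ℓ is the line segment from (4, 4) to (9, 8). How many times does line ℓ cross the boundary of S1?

1

The segment meets the boundary at (7,6.4).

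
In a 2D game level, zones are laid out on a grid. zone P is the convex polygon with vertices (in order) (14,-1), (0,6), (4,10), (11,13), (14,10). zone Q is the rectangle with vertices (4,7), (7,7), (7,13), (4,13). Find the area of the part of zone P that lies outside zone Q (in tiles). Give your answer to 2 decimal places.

101.07

|zone P| = 112, |zone P∩zone Q| = 10.9286.
|zone P ∖ zone Q| = |zone P| − |zone P∩zone Q| = 112 − 10.9286 = 101.07.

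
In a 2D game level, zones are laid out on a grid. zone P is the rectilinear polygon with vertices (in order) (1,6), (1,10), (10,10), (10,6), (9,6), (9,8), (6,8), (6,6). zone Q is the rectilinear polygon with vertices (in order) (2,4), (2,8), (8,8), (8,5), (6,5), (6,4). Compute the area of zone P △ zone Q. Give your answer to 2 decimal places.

36.00

|zone P| = 30, |zone Q| = 22, |zone P∩zone Q| = 8.
|zone P △ zone Q| = |zone P| + |zone Q| − 2·|zone P∩zone Q| = 30 + 22 − 16 = 36.00.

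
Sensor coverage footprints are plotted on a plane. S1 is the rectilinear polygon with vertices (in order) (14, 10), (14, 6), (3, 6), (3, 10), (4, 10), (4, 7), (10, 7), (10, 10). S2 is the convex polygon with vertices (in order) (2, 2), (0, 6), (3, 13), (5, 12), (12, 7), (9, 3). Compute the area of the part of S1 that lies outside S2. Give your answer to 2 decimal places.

|S1| = 26, |S1∩S2| = 13.0536.
|S1 ∖ S2| = |S1| − |S1∩S2| = 26 − 13.0536 = 12.95.

12.95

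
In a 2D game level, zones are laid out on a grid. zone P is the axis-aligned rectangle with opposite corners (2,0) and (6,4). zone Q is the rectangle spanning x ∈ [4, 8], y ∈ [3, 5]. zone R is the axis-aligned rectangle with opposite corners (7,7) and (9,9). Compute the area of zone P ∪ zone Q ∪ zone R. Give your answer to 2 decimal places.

By inclusion–exclusion:
Individual areas: |zone P| = 16, |zone Q| = 8, |zone R| = 4.
|zone P∩zone Q|: x∈[4,6], y∈[3,4] → 2·1 = 2.
|zone P∩zone R| = 0 (no overlap).
|zone Q∩zone R| = 0 (no overlap).
|zone P∩zone Q∩zone R| = 0.
|zone P ∪ zone Q ∪ zone R| = 28 − 2 + 0 = 26.00.

26.00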